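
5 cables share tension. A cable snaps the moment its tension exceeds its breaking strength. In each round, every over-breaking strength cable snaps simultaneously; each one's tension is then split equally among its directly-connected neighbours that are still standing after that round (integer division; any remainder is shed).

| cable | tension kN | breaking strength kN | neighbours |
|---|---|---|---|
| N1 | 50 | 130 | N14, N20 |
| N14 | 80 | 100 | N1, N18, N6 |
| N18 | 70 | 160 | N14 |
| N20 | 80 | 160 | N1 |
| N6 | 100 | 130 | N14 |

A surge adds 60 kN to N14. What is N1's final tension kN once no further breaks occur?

Round 1 — N14 at 140 > 100. N14 snaps.
  N14 sheds 140 kN to N1, N18, N6: 46 each (2 lost).
    N1: 50+46 = 96 ≤ 130
    N18: 70+46 = 116 ≤ 160
    N6: 100+46 = 146 > 130
Round 2 — N6 snaps.
  N6 sheds 146 kN: no online neighbours, lost.
No further breaks.

96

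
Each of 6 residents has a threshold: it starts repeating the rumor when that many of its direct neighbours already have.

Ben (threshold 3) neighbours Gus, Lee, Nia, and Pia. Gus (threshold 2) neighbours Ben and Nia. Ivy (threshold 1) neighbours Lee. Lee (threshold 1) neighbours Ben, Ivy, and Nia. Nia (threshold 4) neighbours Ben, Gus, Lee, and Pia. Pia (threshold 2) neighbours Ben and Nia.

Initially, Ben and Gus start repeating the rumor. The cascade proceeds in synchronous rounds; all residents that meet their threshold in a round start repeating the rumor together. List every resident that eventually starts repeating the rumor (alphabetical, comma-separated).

Ben, Gus, Ivy, Lee

Round 1 — Ben, Gus start repeating the rumor (initial).
Round 2 — checking thresholds:
  Lee: 1 of 3 neighbours ≥ 1, starts repeating the rumor.
  Nia: 2 of 4 neighbours < 4, below threshold.
  Pia: 1 of 2 neighbours < 2, below threshold.
Round 3 — checking thresholds:
  Ivy: 1 of 1 neighbours ≥ 1, starts repeating the rumor.
  Nia: 3 of 4 neighbours < 4, below threshold.
  Pia: 1 of 2 neighbours < 2, below threshold.
Round 4 — no new spreads; cascade stops.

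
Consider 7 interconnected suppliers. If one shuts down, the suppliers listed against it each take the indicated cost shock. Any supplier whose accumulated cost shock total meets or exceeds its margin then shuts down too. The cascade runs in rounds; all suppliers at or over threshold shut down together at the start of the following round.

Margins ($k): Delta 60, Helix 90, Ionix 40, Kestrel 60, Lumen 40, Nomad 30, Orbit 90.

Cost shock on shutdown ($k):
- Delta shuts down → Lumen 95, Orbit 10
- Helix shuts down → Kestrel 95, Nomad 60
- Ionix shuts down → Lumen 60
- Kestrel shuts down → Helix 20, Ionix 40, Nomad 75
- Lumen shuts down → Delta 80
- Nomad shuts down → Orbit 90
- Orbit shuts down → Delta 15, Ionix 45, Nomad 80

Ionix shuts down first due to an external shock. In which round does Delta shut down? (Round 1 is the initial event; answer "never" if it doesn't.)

3

Round 1 — Ionix shuts down (initial).
  Lumen: +60 → 60 ≥ 40
Round 2 — Lumen shuts down.
  Delta: +80 → 80 ≥ 60
Round 3 — Delta shuts down.
  Orbit: +10 → 10 < 90
No further shutdowns.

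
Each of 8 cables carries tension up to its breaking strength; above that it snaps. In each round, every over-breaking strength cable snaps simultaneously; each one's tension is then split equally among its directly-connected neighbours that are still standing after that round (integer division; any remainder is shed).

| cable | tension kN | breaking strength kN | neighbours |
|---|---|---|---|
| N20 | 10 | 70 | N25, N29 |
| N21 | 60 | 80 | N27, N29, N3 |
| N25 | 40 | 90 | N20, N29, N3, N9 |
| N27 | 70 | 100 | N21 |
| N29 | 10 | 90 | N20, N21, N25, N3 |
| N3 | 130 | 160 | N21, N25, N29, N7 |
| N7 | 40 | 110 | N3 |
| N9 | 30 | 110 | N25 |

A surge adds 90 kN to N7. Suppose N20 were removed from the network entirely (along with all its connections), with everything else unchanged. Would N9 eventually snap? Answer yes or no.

With N20 removed:
Round 1 — N7 at 130 > 110. N7 snaps.
  N7 sheds 130 kN to N3: 130 each.
    N3: 130+130 = 260 > 160
Round 2 — N3 snaps.
  N3 sheds 260 kN to N21, N25, N29: 86 each (2 lost).
    N21: 60+86 = 146 > 80
    N25: 40+86 = 126 > 90
    N29: 10+86 = 96 > 90
Round 3 — N21, N25, N29 snap.
  N21 sheds 146 kN to N27: 146 each.
    N27: 70+146 = 216 > 100
  N25 sheds 126 kN to N9: 126 each.
    N9: 30+126 = 156 > 110
  N29 sheds 96 kN: no online neighbours, lost.
Round 4 — N27, N9 snap.
  N27 sheds 216 kN: no online neighbours, lost.
  N9 sheds 156 kN: no online neighbours, lost.
No further breaks.

yes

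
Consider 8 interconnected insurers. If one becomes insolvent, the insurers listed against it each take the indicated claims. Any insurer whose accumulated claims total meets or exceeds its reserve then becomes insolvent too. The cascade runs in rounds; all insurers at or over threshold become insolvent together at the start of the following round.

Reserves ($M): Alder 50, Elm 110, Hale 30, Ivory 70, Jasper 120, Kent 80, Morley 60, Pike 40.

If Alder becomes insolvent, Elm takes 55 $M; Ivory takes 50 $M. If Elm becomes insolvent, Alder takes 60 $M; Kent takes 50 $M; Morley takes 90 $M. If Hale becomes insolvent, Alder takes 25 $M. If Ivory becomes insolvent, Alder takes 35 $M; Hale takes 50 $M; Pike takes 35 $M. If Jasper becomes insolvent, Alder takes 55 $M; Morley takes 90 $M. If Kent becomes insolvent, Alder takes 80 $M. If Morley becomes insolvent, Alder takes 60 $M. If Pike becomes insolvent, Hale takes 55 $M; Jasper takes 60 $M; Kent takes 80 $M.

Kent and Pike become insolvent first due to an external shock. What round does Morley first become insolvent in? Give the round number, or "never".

Round 1 — Kent, Pike become insolvent (initial).
  Alder: +80 → 80 ≥ 50
  Hale: +55 → 55 ≥ 30
  Jasper: +60 → 60 < 120
Round 2 — Alder, Hale become insolvent.
  Elm: +55 → 55 < 110
  Ivory: +50 → 50 < 70
No further insolvencies.

never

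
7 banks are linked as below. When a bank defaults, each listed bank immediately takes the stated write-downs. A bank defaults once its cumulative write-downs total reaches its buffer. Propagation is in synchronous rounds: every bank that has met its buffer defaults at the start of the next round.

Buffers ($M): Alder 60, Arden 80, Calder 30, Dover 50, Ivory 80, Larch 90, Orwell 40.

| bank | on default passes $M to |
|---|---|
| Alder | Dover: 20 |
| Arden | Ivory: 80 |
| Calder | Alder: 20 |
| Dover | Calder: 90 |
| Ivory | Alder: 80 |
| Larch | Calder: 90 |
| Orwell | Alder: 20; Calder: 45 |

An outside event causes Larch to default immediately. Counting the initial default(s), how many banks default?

2

Round 1 — Larch defaults (initial).
  Calder: +90 → 90 ≥ 30
Round 2 — Calder defaults.
  Alder: +20 → 20 < 60
No further defaults.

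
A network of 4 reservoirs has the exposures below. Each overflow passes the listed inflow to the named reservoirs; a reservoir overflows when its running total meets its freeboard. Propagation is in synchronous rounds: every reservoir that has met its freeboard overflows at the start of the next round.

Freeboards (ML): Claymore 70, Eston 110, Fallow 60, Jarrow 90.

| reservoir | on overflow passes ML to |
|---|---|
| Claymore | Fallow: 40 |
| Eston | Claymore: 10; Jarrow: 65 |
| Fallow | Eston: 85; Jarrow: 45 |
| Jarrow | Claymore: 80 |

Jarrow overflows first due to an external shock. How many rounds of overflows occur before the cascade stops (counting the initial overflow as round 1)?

2

Round 1 — Jarrow overflows (initial).
  Claymore: +80 → 80 ≥ 70
Round 2 — Claymore overflows.
  Fallow: +40 → 40 < 60
No further overflows.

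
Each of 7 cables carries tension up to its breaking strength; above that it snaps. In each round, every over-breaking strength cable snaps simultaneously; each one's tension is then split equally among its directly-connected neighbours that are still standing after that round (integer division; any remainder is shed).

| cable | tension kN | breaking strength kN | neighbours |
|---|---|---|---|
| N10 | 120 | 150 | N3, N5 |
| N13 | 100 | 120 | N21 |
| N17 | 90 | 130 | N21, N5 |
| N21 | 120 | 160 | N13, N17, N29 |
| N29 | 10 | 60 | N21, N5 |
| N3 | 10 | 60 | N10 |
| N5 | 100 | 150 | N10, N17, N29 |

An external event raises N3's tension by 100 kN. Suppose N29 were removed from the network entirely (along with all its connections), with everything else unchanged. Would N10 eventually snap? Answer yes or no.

With N29 removed:
Round 1 — N3 at 110 > 60. N3 snaps.
  N3 sheds 110 kN to N10: 110 each.
    N10: 120+110 = 230 > 150
Round 2 — N10 snaps.
  N10 sheds 230 kN to N5: 230 each.
    N5: 100+230 = 330 > 150
Round 3 — N5 snaps.
  N5 sheds 330 kN to N17: 330 each.
    N17: 90+330 = 420 > 130
Round 4 — N17 snaps.
  N17 sheds 420 kN to N21: 420 each.
    N21: 120+420 = 540 > 160
Round 5 — N21 snaps.
  N21 sheds 540 kN to N13: 540 each.
    N13: 100+540 = 640 > 120
Round 6 — N13 snaps.
  N13 sheds 640 kN: no online neighbours, lost.
No further breaks.

yes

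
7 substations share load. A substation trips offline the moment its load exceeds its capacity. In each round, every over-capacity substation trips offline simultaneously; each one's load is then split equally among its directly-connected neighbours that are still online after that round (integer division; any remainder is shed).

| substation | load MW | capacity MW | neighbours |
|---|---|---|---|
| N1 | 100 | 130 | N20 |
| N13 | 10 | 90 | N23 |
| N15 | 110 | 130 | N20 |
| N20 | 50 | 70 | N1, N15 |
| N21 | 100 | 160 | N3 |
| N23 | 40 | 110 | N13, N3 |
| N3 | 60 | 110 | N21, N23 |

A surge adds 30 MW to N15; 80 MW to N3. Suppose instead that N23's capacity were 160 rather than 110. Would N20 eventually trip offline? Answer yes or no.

yes

With N23's capacity at 160:
Round 1 — N15 at 140 > 130; N3 at 140 > 110. N15, N3 trip offline.
  N15 sheds 140 MW to N20: 140 each.
    N20: 50+140 = 190 > 70
  N3 sheds 140 MW to N21, N23: 70 each.
    N21: 100+70 = 170 > 160
    N23: 40+70 = 110 ≤ 160
Round 2 — N20, N21 trip offline.
  N20 sheds 190 MW to N1: 190 each.
    N1: 100+190 = 290 > 130
  N21 sheds 170 MW: no online neighbours, lost.
Round 3 — N1 trips offline.
  N1 sheds 290 MW: no online neighbours, lost.
No further trips.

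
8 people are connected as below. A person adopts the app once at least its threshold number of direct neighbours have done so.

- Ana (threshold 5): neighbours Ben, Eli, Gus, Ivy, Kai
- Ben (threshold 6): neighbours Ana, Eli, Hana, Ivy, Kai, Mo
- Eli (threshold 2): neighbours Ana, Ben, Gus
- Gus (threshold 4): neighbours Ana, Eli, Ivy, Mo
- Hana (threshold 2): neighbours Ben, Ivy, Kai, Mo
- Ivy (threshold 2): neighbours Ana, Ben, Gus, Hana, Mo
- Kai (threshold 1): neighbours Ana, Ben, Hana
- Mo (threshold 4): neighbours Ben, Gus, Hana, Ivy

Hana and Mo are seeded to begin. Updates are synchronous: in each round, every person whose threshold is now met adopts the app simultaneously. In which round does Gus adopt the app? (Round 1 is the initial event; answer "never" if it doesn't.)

Round 1 — Hana, Mo adopt the app (initial).
Round 2 — checking thresholds:
  Ben: 2 of 6 neighbours < 6, holds.
  Gus: 1 of 4 neighbours < 4, holds.
  Ivy: 2 of 5 neighbours ≥ 2, adopts the app.
  Kai: 1 of 3 neighbours ≥ 1, adopts the app.
Round 3 — no new adoptions; cascade stops.

never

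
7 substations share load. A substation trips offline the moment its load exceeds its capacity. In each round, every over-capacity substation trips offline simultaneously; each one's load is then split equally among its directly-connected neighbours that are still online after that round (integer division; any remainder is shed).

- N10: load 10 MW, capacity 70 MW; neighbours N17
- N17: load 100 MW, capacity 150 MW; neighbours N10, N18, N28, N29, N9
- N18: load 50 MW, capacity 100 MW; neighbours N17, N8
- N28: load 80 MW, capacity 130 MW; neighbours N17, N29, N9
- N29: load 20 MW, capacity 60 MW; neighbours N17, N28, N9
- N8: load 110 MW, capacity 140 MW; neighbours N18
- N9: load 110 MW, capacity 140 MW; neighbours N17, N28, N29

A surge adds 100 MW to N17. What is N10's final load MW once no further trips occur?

Round 1 — N17 at 200 > 150. N17 trips offline.
  N17 sheds 200 MW to N10, N18, N28, N29, N9: 40 each.
    N10: 10+40 = 50 ≤ 70
    N18: 50+40 = 90 ≤ 100
    N28: 80+40 = 120 ≤ 130
    N29: 20+40 = 60 ≤ 60
    N9: 110+40 = 150 > 140
Round 2 — N9 trips offline.
  N9 sheds 150 MW to N28, N29: 75 each.
    N28: 120+75 = 195 > 130
    N29: 60+75 = 135 > 60
Round 3 — N28, N29 trip offline.
  N28 sheds 195 MW: no online neighbours, lost.
  N29 sheds 135 MW: no online neighbours, lost.
No further trips.

50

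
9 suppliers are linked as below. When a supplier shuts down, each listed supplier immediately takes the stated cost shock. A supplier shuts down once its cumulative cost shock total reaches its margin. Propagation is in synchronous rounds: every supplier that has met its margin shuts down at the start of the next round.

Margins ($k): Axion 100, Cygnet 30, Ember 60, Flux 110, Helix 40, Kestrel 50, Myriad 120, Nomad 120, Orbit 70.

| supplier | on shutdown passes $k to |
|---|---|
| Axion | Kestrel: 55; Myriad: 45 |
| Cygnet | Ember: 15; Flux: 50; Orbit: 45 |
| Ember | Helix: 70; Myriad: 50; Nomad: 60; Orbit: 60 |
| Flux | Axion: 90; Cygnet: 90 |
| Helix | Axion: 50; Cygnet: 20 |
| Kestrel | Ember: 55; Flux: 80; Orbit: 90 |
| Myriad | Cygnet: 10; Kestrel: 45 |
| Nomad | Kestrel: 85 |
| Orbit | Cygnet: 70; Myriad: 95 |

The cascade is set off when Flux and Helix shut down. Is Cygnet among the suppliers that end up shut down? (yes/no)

yes

Round 1 — Flux, Helix shut down (initial).
  Axion: +90+50 → 140 ≥ 100
  Cygnet: +90+20 → 110 ≥ 30
Round 2 — Axion, Cygnet shut down.
  Ember: +15 → 15 < 60
  Kestrel: +55 → 55 ≥ 50
  Myriad: +45 → 45 < 120
  Orbit: +45 → 45 < 70
Round 3 — Kestrel shuts down.
  Ember: +55 → 70 ≥ 60
  Orbit: +90 → 135 ≥ 70
Round 4 — Ember, Orbit shut down.
  Myriad: +50+95 → 190 ≥ 120
  Nomad: +60 → 60 < 120
Round 5 — Myriad shuts down.
No further shutdowns.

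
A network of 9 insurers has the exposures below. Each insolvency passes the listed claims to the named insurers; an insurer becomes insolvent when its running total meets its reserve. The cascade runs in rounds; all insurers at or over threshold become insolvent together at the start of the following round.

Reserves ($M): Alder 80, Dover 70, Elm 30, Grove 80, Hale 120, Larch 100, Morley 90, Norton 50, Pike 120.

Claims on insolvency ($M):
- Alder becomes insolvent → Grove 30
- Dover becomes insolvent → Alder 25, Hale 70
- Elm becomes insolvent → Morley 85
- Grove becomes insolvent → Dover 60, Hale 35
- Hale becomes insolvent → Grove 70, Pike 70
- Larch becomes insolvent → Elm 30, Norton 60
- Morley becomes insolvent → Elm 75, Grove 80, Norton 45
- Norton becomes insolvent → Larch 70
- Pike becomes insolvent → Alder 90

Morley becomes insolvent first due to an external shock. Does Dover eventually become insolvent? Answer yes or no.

no

Round 1 — Morley becomes insolvent (initial).
  Elm: +75 → 75 ≥ 30
  Grove: +80 → 80 ≥ 80
  Norton: +45 → 45 < 50
Round 2 — Elm, Grove become insolvent.
  Dover: +60 → 60 < 70
  Hale: +35 → 35 < 120
No further insolvencies.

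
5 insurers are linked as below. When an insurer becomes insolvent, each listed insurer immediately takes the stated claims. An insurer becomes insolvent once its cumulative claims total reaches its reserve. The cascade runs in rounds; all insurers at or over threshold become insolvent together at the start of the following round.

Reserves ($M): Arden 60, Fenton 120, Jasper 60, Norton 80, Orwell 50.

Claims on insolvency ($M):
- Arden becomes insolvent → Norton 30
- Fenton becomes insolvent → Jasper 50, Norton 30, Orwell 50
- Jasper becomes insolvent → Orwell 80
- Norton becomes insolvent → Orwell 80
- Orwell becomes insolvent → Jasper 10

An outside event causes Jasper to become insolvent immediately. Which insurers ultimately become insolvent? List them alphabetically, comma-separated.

Round 1 — Jasper becomes insolvent (initial).
  Orwell: +80 → 80 ≥ 50
Round 2 — Orwell becomes insolvent.
No further insolvencies.

Jasper, Orwell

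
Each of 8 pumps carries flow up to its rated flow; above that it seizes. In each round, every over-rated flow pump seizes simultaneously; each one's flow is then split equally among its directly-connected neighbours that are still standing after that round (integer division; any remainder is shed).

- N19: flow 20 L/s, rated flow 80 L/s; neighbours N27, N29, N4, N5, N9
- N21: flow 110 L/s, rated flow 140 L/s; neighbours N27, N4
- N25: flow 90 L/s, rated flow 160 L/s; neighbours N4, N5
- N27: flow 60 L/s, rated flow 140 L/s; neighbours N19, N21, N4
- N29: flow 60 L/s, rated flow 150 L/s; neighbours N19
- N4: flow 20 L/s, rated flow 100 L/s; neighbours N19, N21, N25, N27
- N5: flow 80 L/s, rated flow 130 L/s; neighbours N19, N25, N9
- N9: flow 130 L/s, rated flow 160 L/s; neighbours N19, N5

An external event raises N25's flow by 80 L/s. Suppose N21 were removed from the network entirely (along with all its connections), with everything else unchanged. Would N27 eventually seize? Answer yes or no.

With N21 removed:
Round 1 — N25 at 170 > 160. N25 seizes.
  N25 sheds 170 L/s to N4, N5: 85 each.
    N4: 20+85 = 105 > 100
    N5: 80+85 = 165 > 130
Round 2 — N4, N5 seize.
  N4 sheds 105 L/s to N19, N27: 52 each (1 lost).
    N19: 20+52 = 72 ≤ 80
    N27: 60+52 = 112 ≤ 140
  N5 sheds 165 L/s to N19, N9: 82 each (1 lost).
    N19: 72+82 = 154 > 80
    N9: 130+82 = 212 > 160
Round 3 — N19, N9 seize.
  N19 sheds 154 L/s to N27, N29: 77 each.
    N27: 112+77 = 189 > 140
    N29: 60+77 = 137 ≤ 150
  N9 sheds 212 L/s: no online neighbours, lost.
Round 4 — N27 seizes.
  N27 sheds 189 L/s: no online neighbours, lost.
No further seizures.

yes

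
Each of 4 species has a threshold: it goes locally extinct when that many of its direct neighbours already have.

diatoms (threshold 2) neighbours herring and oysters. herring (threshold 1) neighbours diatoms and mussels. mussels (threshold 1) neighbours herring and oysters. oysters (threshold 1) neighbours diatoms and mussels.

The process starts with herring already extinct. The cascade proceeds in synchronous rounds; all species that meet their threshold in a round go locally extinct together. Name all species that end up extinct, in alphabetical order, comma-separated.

Round 1 — herring goes locally extinct (initial).
Round 2 — checking thresholds:
  diatoms: 1 of 2 neighbours < 2, below threshold.
  mussels: 1 of 2 neighbours ≥ 1, goes locally extinct.
Round 3 — checking thresholds:
  diatoms: 1 of 2 neighbours < 2, below threshold.
  oysters: 1 of 2 neighbours ≥ 1, goes locally extinct.
Round 4 — checking thresholds:
  diatoms: 2 of 2 neighbours ≥ 2, goes locally extinct.
Round 5 — no new extinctions; cascade stops.

diatoms, herring, mussels, oysters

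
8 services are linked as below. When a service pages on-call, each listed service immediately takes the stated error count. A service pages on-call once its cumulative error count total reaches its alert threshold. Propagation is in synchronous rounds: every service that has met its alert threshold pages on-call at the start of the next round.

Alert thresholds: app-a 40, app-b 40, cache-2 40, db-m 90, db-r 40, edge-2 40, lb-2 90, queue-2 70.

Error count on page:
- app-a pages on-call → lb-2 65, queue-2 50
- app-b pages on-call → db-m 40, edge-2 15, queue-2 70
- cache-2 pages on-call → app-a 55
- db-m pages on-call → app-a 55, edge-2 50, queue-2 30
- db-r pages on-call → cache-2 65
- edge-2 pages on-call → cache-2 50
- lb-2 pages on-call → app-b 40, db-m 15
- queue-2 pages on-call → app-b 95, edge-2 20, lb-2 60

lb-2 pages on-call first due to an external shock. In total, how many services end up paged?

Round 1 — lb-2 pages on-call (initial).
  app-b: +40 → 40 ≥ 40
  db-m: +15 → 15 < 90
Round 2 — app-b pages on-call.
  db-m: +40 → 55 < 90
  edge-2: +15 → 15 < 40
  queue-2: +70 → 70 ≥ 70
Round 3 — queue-2 pages on-call.
  edge-2: +20 → 35 < 40
No further pages.

3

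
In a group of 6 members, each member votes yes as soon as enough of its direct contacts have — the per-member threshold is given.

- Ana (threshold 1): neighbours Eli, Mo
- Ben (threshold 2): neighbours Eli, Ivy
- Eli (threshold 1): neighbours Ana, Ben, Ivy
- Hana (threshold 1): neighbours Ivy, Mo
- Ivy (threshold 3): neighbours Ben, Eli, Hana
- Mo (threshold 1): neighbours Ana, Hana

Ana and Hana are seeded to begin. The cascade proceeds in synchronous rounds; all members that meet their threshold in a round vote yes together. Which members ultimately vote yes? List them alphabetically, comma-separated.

Round 1 — Ana, Hana vote yes (initial).
Round 2 — checking thresholds:
  Eli: 1 of 3 neighbours ≥ 1, votes yes.
  Ivy: 1 of 3 neighbours < 3, below threshold.
  Mo: 2 of 2 neighbours ≥ 1, votes yes.
Round 3 — no new yes votes; cascade stops.

Ana, Eli, Hana, Mo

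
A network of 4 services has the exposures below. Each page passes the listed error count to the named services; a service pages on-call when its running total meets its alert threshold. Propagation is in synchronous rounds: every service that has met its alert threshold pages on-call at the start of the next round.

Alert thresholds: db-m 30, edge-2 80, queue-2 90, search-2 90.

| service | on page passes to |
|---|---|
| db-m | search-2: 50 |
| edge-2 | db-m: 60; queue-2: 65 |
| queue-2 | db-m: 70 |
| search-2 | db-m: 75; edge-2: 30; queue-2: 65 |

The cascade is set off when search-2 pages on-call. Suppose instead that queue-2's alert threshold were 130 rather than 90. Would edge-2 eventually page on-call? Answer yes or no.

With queue-2's alert threshold at 130:
Round 1 — search-2 pages on-call (initial).
  db-m: +75 → 75 ≥ 30
  edge-2: +30 → 30 < 80
  queue-2: +65 → 65 < 130
Round 2 — db-m pages on-call.
No further pages.

no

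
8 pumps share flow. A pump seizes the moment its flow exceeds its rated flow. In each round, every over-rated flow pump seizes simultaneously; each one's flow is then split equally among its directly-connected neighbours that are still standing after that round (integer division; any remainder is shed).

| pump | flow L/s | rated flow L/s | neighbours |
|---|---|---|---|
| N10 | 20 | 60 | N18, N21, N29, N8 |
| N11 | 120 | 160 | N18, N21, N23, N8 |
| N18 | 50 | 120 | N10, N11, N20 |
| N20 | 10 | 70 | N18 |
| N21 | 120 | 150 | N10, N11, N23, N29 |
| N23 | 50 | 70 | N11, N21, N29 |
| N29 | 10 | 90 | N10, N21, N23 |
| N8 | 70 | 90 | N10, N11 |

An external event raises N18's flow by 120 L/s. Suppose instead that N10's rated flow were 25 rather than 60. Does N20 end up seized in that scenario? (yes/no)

With N10's rated flow at 25:
Round 1 — N18 at 170 > 120. N18 seizes.
  N18 sheds 170 L/s to N10, N11, N20: 56 each (2 lost).
    N10: 20+56 = 76 > 25
    N11: 120+56 = 176 > 160
    N20: 10+56 = 66 ≤ 70
Round 2 — N10, N11 seize.
  N10 sheds 76 L/s to N21, N29, N8: 25 each (1 lost).
    N21: 120+25 = 145 ≤ 150
    N29: 10+25 = 35 ≤ 90
    N8: 70+25 = 95 > 90
  N11 sheds 176 L/s to N21, N23, N8: 58 each (2 lost).
    N21: 145+58 = 203 > 150
    N23: 50+58 = 108 > 70
    N8: 95+58 = 153 > 90
Round 3 — N21, N23, N8 seize.
  N21 sheds 203 L/s to N29: 203 each.
    N29: 35+203 = 238 > 90
  N23 sheds 108 L/s to N29: 108 each.
    N29: 238+108 = 346 > 90
  N8 sheds 153 L/s: no online neighbours, lost.
Round 4 — N29 seizes.
  N29 sheds 346 L/s: no online neighbours, lost.
No further seizures.

no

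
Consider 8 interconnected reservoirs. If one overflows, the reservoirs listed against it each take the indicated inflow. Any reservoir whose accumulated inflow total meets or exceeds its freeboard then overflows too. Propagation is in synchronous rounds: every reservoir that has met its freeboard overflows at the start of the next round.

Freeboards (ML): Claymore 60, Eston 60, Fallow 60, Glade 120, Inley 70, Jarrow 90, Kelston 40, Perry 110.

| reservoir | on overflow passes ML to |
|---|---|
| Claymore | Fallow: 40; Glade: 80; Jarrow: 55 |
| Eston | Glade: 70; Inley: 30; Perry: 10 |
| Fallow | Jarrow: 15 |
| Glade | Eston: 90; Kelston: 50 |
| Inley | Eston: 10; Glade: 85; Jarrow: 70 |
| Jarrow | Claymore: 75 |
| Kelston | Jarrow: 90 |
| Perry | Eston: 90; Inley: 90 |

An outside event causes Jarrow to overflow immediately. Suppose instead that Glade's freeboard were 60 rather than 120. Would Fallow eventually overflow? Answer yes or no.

With Glade's freeboard at 60:
Round 1 — Jarrow overflows (initial).
  Claymore: +75 → 75 ≥ 60
Round 2 — Claymore overflows.
  Fallow: +40 → 40 < 60
  Glade: +80 → 80 ≥ 60
Round 3 — Glade overflows.
  Eston: +90 → 90 ≥ 60
  Kelston: +50 → 50 ≥ 40
Round 4 — Eston, Kelston overflow.
  Inley: +30 → 30 < 70
  Perry: +10 → 10 < 110
No further overflows.

no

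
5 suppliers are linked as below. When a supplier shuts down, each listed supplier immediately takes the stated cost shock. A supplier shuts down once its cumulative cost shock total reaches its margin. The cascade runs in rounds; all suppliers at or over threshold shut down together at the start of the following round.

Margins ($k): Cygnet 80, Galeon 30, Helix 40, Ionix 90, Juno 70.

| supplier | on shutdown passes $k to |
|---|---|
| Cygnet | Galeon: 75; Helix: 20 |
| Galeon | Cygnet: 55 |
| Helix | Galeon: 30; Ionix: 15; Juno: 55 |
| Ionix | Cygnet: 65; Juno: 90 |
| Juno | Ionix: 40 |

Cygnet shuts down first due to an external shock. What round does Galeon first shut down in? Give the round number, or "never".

Round 1 — Cygnet shuts down (initial).
  Galeon: +75 → 75 ≥ 30
  Helix: +20 → 20 < 40
Round 2 — Galeon shuts down.
No further shutdowns.

2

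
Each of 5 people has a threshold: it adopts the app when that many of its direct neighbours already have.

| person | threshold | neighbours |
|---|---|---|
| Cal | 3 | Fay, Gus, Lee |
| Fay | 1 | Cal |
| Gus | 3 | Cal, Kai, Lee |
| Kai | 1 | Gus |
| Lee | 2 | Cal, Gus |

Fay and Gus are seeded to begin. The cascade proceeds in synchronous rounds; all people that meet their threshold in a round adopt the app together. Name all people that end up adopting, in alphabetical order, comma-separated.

Round 1 — Fay, Gus adopt the app (initial).
Round 2 — checking thresholds:
  Cal: 2 of 3 neighbours < 3, below threshold.
  Kai: 1 of 1 neighbours ≥ 1, adopts the app.
  Lee: 1 of 2 neighbours < 2, below threshold.
Round 3 — no new adoptions; cascade stops.

Fay, Gus, Kai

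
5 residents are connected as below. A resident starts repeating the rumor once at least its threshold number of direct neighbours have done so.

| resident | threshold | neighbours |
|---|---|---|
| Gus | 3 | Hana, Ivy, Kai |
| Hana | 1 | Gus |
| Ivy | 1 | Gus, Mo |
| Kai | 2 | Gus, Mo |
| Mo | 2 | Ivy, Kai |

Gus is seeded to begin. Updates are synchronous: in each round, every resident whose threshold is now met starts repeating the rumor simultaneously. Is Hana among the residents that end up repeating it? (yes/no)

Round 1 — Gus starts repeating the rumor (initial).
Round 2 — checking thresholds:
  Hana: 1 of 1 neighbours ≥ 1, starts repeating the rumor.
  Ivy: 1 of 2 neighbours ≥ 1, starts repeating the rumor.
  Kai: 1 of 2 neighbours < 2, holds.
Round 3 — no new spreads; cascade stops.

yes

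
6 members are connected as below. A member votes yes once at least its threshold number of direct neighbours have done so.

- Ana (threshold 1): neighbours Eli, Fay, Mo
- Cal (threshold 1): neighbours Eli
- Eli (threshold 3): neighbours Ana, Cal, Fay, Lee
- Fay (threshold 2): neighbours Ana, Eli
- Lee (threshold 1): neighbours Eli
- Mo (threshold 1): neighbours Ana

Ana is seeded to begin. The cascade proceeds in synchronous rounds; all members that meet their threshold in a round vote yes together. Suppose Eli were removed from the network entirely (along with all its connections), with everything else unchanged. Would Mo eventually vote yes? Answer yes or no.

yes

With Eli removed:
Round 1 — Ana votes yes (initial).
Round 2 — checking thresholds:
  Fay: 1 of 1 neighbours < 2, holds.
  Mo: 1 of 1 neighbours ≥ 1, votes yes.
Round 3 — no new yes votes; cascade stops.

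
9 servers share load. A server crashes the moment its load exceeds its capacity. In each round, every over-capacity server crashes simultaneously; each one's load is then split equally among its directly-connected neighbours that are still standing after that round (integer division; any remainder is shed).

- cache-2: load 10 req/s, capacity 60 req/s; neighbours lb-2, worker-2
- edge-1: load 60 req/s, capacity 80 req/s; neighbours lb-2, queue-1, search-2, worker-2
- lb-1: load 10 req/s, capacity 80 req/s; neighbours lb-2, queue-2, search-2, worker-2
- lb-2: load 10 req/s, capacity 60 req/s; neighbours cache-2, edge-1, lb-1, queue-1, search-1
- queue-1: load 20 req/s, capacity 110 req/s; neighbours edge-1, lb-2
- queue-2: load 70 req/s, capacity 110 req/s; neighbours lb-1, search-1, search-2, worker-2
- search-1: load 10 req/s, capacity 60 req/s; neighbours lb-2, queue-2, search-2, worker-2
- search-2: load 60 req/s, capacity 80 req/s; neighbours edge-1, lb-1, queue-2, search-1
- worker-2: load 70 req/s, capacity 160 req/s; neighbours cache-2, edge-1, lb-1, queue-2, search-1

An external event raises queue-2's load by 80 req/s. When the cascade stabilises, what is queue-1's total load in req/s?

Round 1 — queue-2 at 150 > 110. queue-2 crashes.
  queue-2 sheds 150 req/s to lb-1, search-1, search-2, worker-2: 37 each (2 lost).
    lb-1: 10+37 = 47 ≤ 80
    search-1: 10+37 = 47 ≤ 60
    search-2: 60+37 = 97 > 80
    worker-2: 70+37 = 107 ≤ 160
Round 2 — search-2 crashes.
  search-2 sheds 97 req/s to edge-1, lb-1, search-1: 32 each (1 lost).
    edge-1: 60+32 = 92 > 80
    lb-1: 47+32 = 79 ≤ 80
    search-1: 47+32 = 79 > 60
Round 3 — edge-1, search-1 crash.
  edge-1 sheds 92 req/s to lb-2, queue-1, worker-2: 30 each (2 lost).
    lb-2: 10+30 = 40 ≤ 60
    queue-1: 20+30 = 50 ≤ 110
    worker-2: 107+30 = 137 ≤ 160
  search-1 sheds 79 req/s to lb-2, worker-2: 39 each (1 lost).
    lb-2: 40+39 = 79 > 60
    worker-2: 137+39 = 176 > 160
Round 4 — lb-2, worker-2 crash.
  lb-2 sheds 79 req/s to cache-2, lb-1, queue-1: 26 each (1 lost).
    cache-2: 10+26 = 36 ≤ 60
    lb-1: 79+26 = 105 > 80
    queue-1: 50+26 = 76 ≤ 110
  worker-2 sheds 176 req/s to cache-2, lb-1: 88 each.
    cache-2: 36+88 = 124 > 60
    lb-1: 105+88 = 193 > 80
Round 5 — cache-2, lb-1 crash.
  cache-2 sheds 124 req/s: no online neighbours, lost.
  lb-1 sheds 193 req/s: no online neighbours, lost.
No further crashes.

76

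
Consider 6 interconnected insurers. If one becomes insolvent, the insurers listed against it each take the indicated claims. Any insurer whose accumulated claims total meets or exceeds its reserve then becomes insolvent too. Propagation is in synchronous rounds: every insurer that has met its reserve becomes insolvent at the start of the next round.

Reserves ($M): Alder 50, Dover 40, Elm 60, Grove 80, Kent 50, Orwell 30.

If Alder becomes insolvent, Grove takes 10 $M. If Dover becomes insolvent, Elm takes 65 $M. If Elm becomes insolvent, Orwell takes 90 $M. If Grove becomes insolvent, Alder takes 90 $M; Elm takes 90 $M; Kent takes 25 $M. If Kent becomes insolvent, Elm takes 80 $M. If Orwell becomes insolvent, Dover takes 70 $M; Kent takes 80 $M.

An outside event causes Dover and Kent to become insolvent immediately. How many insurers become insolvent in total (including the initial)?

4

Round 1 — Dover, Kent become insolvent (initial).
  Elm: +65+80 → 145 ≥ 60
Round 2 — Elm becomes insolvent.
  Orwell: +90 → 90 ≥ 30
Round 3 — Orwell becomes insolvent.
No further insolvencies.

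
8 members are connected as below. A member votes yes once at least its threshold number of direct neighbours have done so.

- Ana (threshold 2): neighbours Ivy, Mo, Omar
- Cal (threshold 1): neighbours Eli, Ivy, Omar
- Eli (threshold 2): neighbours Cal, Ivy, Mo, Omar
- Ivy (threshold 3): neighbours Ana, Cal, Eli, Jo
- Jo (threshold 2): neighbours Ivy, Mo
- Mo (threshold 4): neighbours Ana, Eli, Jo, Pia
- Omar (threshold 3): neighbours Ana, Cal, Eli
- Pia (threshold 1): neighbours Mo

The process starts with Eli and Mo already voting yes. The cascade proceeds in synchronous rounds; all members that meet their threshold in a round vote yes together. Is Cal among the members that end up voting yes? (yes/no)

Round 1 — Eli, Mo vote yes (initial).
Round 2 — checking thresholds:
  Ana: 1 of 3 neighbours < 2, holds.
  Cal: 1 of 3 neighbours ≥ 1, votes yes.
  Ivy: 1 of 4 neighbours < 3, holds.
  Jo: 1 of 2 neighbours < 2, holds.
  Omar: 1 of 3 neighbours < 3, holds.
  Pia: 1 of 1 neighbours ≥ 1, votes yes.
Round 3 — no new yes votes; cascade stops.

yes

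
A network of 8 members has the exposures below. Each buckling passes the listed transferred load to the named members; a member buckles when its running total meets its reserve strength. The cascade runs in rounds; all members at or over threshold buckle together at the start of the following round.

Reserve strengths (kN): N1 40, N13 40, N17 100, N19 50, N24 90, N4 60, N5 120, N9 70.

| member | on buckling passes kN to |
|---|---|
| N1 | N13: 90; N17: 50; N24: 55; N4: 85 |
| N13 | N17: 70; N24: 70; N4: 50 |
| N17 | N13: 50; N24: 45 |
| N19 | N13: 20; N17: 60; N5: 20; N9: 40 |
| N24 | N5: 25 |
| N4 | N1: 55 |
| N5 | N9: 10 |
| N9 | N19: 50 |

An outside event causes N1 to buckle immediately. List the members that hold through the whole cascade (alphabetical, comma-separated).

Round 1 — N1 buckles (initial).
  N13: +90 → 90 ≥ 40
  N17: +50 → 50 < 100
  N24: +55 → 55 < 90
  N4: +85 → 85 ≥ 60
Round 2 — N13, N4 buckle.
  N17: +70 → 120 ≥ 100
  N24: +70 → 125 ≥ 90
Round 3 — N17, N24 buckle.
  N5: +25 → 25 < 120
No further bucklings.

N19, N5, N9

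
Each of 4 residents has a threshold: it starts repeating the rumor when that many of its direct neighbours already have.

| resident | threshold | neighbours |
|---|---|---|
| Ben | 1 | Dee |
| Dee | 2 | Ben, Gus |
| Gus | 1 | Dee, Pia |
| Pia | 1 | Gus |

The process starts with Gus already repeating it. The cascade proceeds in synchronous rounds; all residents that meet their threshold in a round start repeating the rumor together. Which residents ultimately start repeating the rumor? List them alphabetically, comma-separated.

Round 1 — Gus starts repeating the rumor (initial).
Round 2 — checking thresholds:
  Dee: 1 of 2 neighbours < 2, below threshold.
  Pia: 1 of 1 neighbours ≥ 1, starts repeating the rumor.
Round 3 — no new spreads; cascade stops.

Gus, Pia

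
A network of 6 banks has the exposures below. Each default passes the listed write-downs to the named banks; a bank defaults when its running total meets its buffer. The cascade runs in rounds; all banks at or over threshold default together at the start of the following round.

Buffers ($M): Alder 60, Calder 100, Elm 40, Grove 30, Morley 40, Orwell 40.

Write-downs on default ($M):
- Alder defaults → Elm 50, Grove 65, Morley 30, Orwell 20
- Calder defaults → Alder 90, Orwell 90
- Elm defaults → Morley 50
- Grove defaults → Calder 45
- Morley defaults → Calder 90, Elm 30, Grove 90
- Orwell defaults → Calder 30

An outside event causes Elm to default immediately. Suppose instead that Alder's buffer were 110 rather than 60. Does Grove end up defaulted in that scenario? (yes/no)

With Alder's buffer at 110:
Round 1 — Elm defaults (initial).
  Morley: +50 → 50 ≥ 40
Round 2 — Morley defaults.
  Calder: +90 → 90 < 100
  Grove: +90 → 90 ≥ 30
Round 3 — Grove defaults.
  Calder: +45 → 135 ≥ 100
Round 4 — Calder defaults.
  Alder: +90 → 90 < 110
  Orwell: +90 → 90 ≥ 40
Round 5 — Orwell defaults.
No further defaults.

yes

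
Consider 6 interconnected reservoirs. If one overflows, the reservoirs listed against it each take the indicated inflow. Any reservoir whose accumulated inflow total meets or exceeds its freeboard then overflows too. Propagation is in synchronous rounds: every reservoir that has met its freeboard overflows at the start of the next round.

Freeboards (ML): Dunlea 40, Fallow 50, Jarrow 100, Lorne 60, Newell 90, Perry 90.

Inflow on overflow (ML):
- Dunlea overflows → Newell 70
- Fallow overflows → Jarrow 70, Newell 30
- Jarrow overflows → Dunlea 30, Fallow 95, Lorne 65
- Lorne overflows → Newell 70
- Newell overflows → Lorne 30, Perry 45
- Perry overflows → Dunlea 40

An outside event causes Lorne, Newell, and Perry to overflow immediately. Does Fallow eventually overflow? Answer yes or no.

Round 1 — Lorne, Newell, Perry overflow (initial).
  Dunlea: +40 → 40 ≥ 40
Round 2 — Dunlea overflows.
No further overflows.

no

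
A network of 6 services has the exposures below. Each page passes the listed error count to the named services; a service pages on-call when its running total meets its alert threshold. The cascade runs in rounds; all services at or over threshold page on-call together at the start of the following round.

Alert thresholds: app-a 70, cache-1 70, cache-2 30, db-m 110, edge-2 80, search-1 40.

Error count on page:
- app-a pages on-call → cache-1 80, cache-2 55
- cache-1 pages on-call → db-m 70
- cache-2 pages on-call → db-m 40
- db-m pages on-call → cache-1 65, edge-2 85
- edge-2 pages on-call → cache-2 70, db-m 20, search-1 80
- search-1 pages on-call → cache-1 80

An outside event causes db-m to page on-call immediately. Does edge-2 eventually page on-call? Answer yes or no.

Round 1 — db-m pages on-call (initial).
  cache-1: +65 → 65 < 70
  edge-2: +85 → 85 ≥ 80
Round 2 — edge-2 pages on-call.
  cache-2: +70 → 70 ≥ 30
  search-1: +80 → 80 ≥ 40
Round 3 — cache-2, search-1 page on-call.
  cache-1: +80 → 145 ≥ 70
Round 4 — cache-1 pages on-call.
No further pages.

yes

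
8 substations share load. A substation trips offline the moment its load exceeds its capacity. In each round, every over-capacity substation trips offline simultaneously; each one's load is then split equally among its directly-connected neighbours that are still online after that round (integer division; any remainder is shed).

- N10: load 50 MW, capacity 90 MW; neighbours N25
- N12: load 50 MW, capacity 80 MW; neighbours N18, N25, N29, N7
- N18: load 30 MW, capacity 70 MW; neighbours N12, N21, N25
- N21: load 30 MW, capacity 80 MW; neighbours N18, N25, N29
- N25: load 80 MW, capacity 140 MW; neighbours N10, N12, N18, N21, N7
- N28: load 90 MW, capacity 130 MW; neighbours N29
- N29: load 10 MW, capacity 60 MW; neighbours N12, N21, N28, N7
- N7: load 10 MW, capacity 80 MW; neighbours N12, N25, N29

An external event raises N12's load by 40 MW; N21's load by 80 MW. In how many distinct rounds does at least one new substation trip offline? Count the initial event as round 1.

Round 1 — N12 at 90 > 80; N21 at 110 > 80. N12, N21 trip offline.
  N12 sheds 90 MW to N18, N25, N29, N7: 22 each (2 lost).
    N18: 30+22 = 52 ≤ 70
    N25: 80+22 = 102 ≤ 140
    N29: 10+22 = 32 ≤ 60
    N7: 10+22 = 32 ≤ 80
  N21 sheds 110 MW to N18, N25, N29: 36 each (2 lost).
    N18: 52+36 = 88 > 70
    N25: 102+36 = 138 ≤ 140
    N29: 32+36 = 68 > 60
Round 2 — N18, N29 trip offline.
  N18 sheds 88 MW to N25: 88 each.
    N25: 138+88 = 226 > 140
  N29 sheds 68 MW to N28, N7: 34 each.
    N28: 90+34 = 124 ≤ 130
    N7: 32+34 = 66 ≤ 80
Round 3 — N25 trips offline.
  N25 sheds 226 MW to N10, N7: 113 each.
    N10: 50+113 = 163 > 90
    N7: 66+113 = 179 > 80
Round 4 — N10, N7 trip offline.
  N10 sheds 163 MW: no online neighbours, lost.
  N7 sheds 179 MW: no online neighbours, lost.
No further trips.

4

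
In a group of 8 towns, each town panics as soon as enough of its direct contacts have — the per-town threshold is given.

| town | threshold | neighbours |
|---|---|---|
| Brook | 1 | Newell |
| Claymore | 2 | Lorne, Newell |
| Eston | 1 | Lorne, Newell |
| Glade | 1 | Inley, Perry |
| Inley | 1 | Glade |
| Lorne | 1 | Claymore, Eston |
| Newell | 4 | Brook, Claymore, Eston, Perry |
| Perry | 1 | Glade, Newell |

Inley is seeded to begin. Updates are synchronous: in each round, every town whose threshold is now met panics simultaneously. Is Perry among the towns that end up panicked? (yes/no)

Round 1 — Inley panics (initial).
Round 2 — checking thresholds:
  Glade: 1 of 2 neighbours ≥ 1, panics.
Round 3 — checking thresholds:
  Perry: 1 of 2 neighbours ≥ 1, panics.
Round 4 — no new panics; cascade stops.

yes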